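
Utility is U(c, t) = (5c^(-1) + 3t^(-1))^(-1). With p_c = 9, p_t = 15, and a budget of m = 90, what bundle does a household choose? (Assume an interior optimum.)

For CES with ρ = -1, MRS = (5/3)·(t/c)^2.
Tangency: set MRS = p_c/p_t = 9/15 = 0.6.
So (t/c)^2 = 9/25; taking the square root, t/c = 0.6, i.e. t = 0.6·c.
Substitute into the budget 9·c + 15·t = 90: 18·c = 90, so c* = 5 and t* = 0.6·5 = 3.

c* = 5, t* = 3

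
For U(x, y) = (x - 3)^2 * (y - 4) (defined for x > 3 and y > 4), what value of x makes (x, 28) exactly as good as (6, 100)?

U(6, 100) = 864.
Set U(x, 28) = 864 and solve.
With y = 28: (28 − 4) = 24, so (x − 3)^2 = 864/24 = 36.
Taking the square root (with x > 3): x − 3 = 6, so x = 9.
Check: U(9, 28) = 864.

x = 9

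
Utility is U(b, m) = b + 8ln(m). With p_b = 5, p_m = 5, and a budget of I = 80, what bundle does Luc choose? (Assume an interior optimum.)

MU_b = 1, MU_m = 8/m.
MRS = 1 ÷ (8/m).
Tangency: set MRS = p_b/p_m = 5/5 = 1.
MRS depends only on m: 0.125·m = 1 ⇒ m* = 1/0.125 = 8.
From the budget, 5·b = 80 − 5·8 = 40, so b* = 8.

b* = 8, m* = 8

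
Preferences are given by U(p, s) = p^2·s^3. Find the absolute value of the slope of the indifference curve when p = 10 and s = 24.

MU_p = 2·p·s^3 and MU_s = 3·p^2·s^2.
MRS = MU_p/MU_s = (2/3)·s/p.
At (10, 24): MRS = 1.6.
So at (10, 24) the consumer would give up 1.6 units of s for one more unit of p.

MRS = 1.6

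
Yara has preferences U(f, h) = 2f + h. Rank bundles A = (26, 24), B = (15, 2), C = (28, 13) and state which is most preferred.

Evaluate utility at each bundle:
U(A) = 76.
U(B) = 32.
U(C) = 69.
Highest utility is A, so A ≻ C ≻ B.

Bundle A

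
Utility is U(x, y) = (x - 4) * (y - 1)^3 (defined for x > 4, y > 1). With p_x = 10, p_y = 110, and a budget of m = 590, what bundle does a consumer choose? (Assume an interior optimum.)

x* = 15, y* = 4

MU_x = (y−1)^3, MU_y = 3·(x−4)·(y−1)^2.
MRS = (1/3)·(y−1)/(x−4).
Tangency: set MRS = p_x/p_y = 10/110 = 1/11.
So (1/3)·(y − 1)/(x − 4) = 1/11, i.e. (y − 1) = (3/11)·(x − 4).
Rewrite the budget in excess-of-subsistence terms: 10·(x − 4) + 110·(y − 1) = 590 − 10·4 − 110·1 = 440.
Substituting, 40·(x − 4) = 440, so x − 4 = 11 and x* = 15.
Then y − 1 = (3/11)·11 = 3, so y* = 4.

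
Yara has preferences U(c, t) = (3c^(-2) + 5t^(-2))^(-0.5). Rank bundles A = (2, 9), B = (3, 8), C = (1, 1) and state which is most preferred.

Evaluate utility at each bundle:
U(A) = 1.110.
U(B) = 1.559.
U(C) = 0.354.
Highest utility is B, so B ≻ A ≻ C.

Bundle B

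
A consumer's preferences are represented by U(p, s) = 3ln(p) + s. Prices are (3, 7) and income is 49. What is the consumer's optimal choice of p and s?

p* = 7, s* = 4

MU_p = 3/p, MU_s = 1.
MRS = 3/p ÷ 1.
Tangency: set MRS = p_p/p_s = 3/7.
MRS depends only on p: 3/p = 3/7 ⇒ p* = 3/(3/7) = 7.
From the budget, 7·s = 49 − 3·7 = 28, so s* = 4.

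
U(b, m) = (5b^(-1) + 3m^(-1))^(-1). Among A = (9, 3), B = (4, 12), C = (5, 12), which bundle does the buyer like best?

Evaluate utility at each bundle:
U(A) = 0.643.
U(B) = 0.667.
U(C) = 0.800.
Highest utility is C, so C ≻ B ≻ A.

Bundle C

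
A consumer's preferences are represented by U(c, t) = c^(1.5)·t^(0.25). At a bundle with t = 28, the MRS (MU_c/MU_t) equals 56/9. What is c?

c = 27

MU_c = 1.5·√c·t^(0.25) and MU_t = 0.25·c^(1.5)·t^(-0.75).
MRS = MU_c/MU_t = (6)·t/c.
Substitute t = 28: MRS = 168/c. Setting 168/c = 56/9 gives c = 168/(56/9) = 27.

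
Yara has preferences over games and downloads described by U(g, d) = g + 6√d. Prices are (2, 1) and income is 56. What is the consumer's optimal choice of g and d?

MU_g = 1, MU_d = 6/(2√d).
MRS = 1 ÷ (6/(2√d)).
Tangency: set MRS = p_g/p_d = 2/1 = 2.
MRS depends only on d: (1/3)·√d = 2 ⇒ √d = 2/(1/3) = 6 ⇒ d* = 36.
From the budget, 2·g = 56 − 1·36 = 20, so g* = 10.

g* = 10, d* = 36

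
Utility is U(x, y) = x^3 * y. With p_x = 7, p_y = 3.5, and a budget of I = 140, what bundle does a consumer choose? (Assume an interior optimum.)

x* = 15, y* = 10

MU_x = 3·x^2·y and MU_y = x^3.
MRS = MU_x/MU_y = (3/1)·y/x.
Tangency: set MRS = p_x/p_y = 7/3.5 = 2.
So (3/1)·y/x = 2, i.e. y = (2/3)·x.
Substitute into the budget 7·x + 3.5·y = 140: (28/3)·x = 140, so x* = 15.
Then y* = (2/3)·15 = 10.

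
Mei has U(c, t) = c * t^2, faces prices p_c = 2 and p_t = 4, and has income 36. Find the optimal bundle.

c* = 6, t* = 6

MU_c = t^2 and MU_t = 2·c·t.
MRS = MU_c/MU_t = (1/2)·t/c.
Tangency: set MRS = p_c/p_t = 2/4 = 0.5.
So (1/2)·t/c = 0.5, i.e. t = c.
Substitute into the budget 2·c + 4·t = 36: 6·c = 36, so c* = 6.
Then t* = 6.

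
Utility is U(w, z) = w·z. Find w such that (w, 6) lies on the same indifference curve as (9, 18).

U(9, 18) = 162.
Set U(w, 6) = 162 and solve.
With z = 6: w = 162/6 = 27.
Check: U(27, 6) = 162.

w = 27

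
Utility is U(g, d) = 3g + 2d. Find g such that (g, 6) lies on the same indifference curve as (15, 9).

g = 17

U(15, 9) = 63.
Set U(g, 6) = 63 and solve.
3g + 2·6 = 63 ⇒ 3g = 51 ⇒ g = 17.
Check: U(17, 6) = 63.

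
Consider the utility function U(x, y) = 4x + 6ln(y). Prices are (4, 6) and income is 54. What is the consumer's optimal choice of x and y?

x* = 12, y* = 1

MU_x = 4, MU_y = 6/y.
MRS = 4 ÷ (6/y).
Tangency: set MRS = p_x/p_y = 4/6 = 2/3.
MRS depends only on y: (2/3)·y = 2/3 ⇒ y* = (2/3)/(2/3) = 1.
From the budget, 4·x = 54 − 6·1 = 48, so x* = 12.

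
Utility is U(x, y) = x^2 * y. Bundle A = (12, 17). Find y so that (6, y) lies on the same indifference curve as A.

U(12, 17) = 2448.
Set U(6, y) = 2448 and solve.
With x = 6: 6^2 = 36, so y = 2448/36 = 68.
Check: U(6, 68) = 2448.

y = 68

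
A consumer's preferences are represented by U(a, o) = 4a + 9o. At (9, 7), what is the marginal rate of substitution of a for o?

MRS = 4/9

MU_a = 4, MU_o = 9, so MRS = 4/9 at every bundle.
At (9, 7): MRS = 4/9.
So at (9, 7) the consumer would give up 4/9 units of o for one more unit of a.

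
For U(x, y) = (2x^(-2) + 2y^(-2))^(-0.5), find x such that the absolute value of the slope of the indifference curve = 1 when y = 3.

For CES with ρ = -2, MRS = (y/x)^3.
Setting (3/x)^3 = 1 gives 3/x = 1 and x = 3.

x = 3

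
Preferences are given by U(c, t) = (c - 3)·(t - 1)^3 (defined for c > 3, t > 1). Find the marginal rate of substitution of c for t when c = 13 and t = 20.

MRS = 19/30

MU_c = (t−1)^3, MU_t = 3·(c−3)·(t−1)^2.
MRS = (1/3)·(t−1)/(c−3).
At (13, 20): MRS = 19/30.
So at (13, 20) the consumer would give up 19/30 units of t for one more unit of c.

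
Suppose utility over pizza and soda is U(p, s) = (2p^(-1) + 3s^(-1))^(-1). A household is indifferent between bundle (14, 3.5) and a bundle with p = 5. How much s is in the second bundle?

s = 5

U depends on (p, s) only through S = 2p^(-1) + 3s^(-1), so equal utility means equal S. At (14, 3.5): S = 1.
With p = 5: 2·5^(-1) = 0.4, so 3s^(-1) = 1 − 0.4 = 0.6, i.e. s^(-1) = 0.2.
Hence s = 1/0.2 = 5.
Check: U(5, 5) = 1.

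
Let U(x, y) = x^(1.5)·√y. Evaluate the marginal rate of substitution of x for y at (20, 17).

MU_x = 1.5·√x·√y and MU_y = 0.5·x^(1.5)·y^(-0.5).
MRS = MU_x/MU_y = (3)·y/x.
At (20, 17): MRS = 2.55.
So at (20, 17) the consumer would give up 2.55 units of y for one more unit of x.

MRS = 2.55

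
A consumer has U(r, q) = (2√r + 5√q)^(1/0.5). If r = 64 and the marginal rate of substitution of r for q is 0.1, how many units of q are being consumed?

q = 4

For CES with ρ = 0.5, MRS = (2/5)·√(q/r).
Setting (2/5)·√(q/64) = 0.1 gives √(q/64) = 0.25, so q/64 = 1/16 and q = 4.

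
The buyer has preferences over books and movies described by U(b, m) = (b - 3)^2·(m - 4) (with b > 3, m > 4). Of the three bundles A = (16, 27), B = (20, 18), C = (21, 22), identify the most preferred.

Evaluate utility at each bundle:
U(A) = 3887.
U(B) = 4046.
U(C) = 5832.
Highest utility is C, so C ≻ B ≻ A.

Bundle C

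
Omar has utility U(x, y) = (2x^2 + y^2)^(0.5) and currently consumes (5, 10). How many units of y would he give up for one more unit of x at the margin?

MRS = 1

For CES with ρ = 2, MRS = (2/1)·(y/x)^(-1).
At (5, 10): MRS = 1.
So at (5, 10) the consumer would give up 1 units of y for one more unit of x.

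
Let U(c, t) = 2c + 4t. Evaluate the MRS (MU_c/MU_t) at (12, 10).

MRS = 0.5

MU_c = 2, MU_t = 4, so MRS = 2/4 = 0.5 at every bundle.
At (12, 10): MRS = 0.5.
The indifference curve has slope −0.5 at this bundle.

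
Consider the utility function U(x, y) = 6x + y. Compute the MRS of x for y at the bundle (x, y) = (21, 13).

MRS = 6

MU_x = 6, MU_y = 1, so MRS = 6/1 = 6 at every bundle.
At (21, 13): MRS = 6.
The indifference curve has slope −6 at this bundle.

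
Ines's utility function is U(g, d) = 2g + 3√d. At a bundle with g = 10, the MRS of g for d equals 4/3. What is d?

d = 1

MU_g = 2, MU_d = 3/(2√d).
MRS = 2 ÷ (3/(2√d)).
MRS depends only on d: (4/3)·√d = 4/3 ⇒ √d = (4/3)/(4/3) = 1 ⇒ d = 1.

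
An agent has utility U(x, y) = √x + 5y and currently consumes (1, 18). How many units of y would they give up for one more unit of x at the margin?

MU_x = 1/(2√x), MU_y = 5.
MRS = 1/(2√x) ÷ 5.
At (1, 18): MRS = 0.1.
That is, one extra unit of x is worth 0.1 units of y at the margin.

MRS = 0.1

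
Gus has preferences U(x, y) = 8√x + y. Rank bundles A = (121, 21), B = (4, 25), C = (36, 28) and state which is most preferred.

Bundle A

Evaluate utility at each bundle:
U(A) = 109.000.
U(B) = 41.000.
U(C) = 76.000.
Highest utility is A, so A ≻ C ≻ B.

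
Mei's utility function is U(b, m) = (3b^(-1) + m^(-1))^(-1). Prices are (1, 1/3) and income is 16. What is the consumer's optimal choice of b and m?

b* = 12, m* = 12

For CES with ρ = -1, MRS = (3/1)·(m/b)^2.
Tangency: set MRS = p_b/p_m = 1/(1/3) = 3.
So (m/b)^2 = 1; taking the square root, m/b = 1, i.e. m = b.
Substitute into the budget 1·b + (1/3)·m = 16: (4/3)·b = 16, so b* = 12 and m* = 12.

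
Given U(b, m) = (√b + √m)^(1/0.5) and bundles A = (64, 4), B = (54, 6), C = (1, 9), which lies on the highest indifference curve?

Bundle A

Evaluate utility at each bundle:
U(A) = 100.000.
U(B) = 96.000.
U(C) = 16.000.
Highest utility is A, so A ≻ B ≻ C.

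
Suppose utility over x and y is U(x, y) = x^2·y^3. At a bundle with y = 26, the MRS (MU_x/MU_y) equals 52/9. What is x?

x = 3

MU_x = 2·x·y^3 and MU_y = 3·x^2·y^2.
MRS = MU_x/MU_y = (2/3)·y/x.
Substitute y = 26: MRS = (52/3)/x. Setting (52/3)/x = 52/9 gives x = (52/3)/(52/9) = 3.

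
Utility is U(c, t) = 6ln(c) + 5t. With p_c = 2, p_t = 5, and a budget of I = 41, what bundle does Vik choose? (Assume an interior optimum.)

c* = 3, t* = 7

MU_c = 6/c, MU_t = 5.
MRS = 6/c ÷ 5.
Tangency: set MRS = p_c/p_t = 2/5 = 0.4.
MRS depends only on c: 1.2/c = 0.4 ⇒ c* = 1.2/0.4 = 3.
From the budget, 5·t = 41 − 2·3 = 35, so t* = 7.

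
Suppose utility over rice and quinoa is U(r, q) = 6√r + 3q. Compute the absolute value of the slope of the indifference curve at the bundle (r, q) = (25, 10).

MRS = 0.2

MU_r = 6/(2√r), MU_q = 3.
MRS = 6/(2√r) ÷ 3.
At (25, 10): MRS = 0.2.
So at (25, 10) the consumer would give up 0.2 units of q for one more unit of r.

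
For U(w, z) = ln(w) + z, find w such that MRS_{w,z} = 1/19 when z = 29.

w = 19

MU_w = 1/w, MU_z = 1.
MRS = 1/w ÷ 1.
MRS depends only on w: 1/w = 1/19 ⇒ w = 1/(1/19) = 19.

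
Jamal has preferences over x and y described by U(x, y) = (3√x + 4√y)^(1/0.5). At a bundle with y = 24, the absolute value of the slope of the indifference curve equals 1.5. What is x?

x = 6

For CES with ρ = 0.5, MRS = (3/4)·√(y/x).
Setting (3/4)·√(24/x) = 1.5 gives √(24/x) = 2, so 24/x = 4 and x = 6.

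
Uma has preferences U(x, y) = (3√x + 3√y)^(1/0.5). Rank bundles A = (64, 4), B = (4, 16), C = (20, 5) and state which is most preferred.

Bundle A

Evaluate utility at each bundle:
U(A) = 900.000.
U(B) = 324.000.
U(C) = 405.000.
Highest utility is A, so A ≻ C ≻ B.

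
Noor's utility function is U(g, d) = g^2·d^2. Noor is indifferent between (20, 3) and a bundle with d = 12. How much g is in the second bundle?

U(20, 3) = 3600.
Set U(g, 12) = 3600 and solve.
With d = 12: 12^2 = 144, so g^2 = 3600/144 = 25; taking the square root, g = 5.
Check: U(5, 12) = 3600.

g = 5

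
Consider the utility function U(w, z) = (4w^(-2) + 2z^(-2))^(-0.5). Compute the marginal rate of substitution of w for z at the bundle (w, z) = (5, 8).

MRS = 1024/125

For CES with ρ = -2, MRS = (4/2)·(z/w)^3.
At (5, 8): MRS = 1024/125.
The indifference curve has slope −1024/125 at this bundle.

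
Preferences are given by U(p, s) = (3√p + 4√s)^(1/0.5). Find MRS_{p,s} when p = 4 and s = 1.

MRS = 0.375

For CES with ρ = 0.5, MRS = (3/4)·√(s/p).
At (4, 1): MRS = 0.375.
That is, one extra unit of p is worth 0.375 units of s at the margin.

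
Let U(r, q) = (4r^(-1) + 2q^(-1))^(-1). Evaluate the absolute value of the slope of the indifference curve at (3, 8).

MRS = 128/9

For CES with ρ = -1, MRS = (4/2)·(q/r)^2.
At (3, 8): MRS = 128/9.
The indifference curve has slope −128/9 at this bundle.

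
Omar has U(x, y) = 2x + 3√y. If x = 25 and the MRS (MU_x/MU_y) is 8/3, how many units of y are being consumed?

MU_x = 2, MU_y = 3/(2√y).
MRS = 2 ÷ (3/(2√y)).
MRS depends only on y: (4/3)·√y = 8/3 ⇒ √y = (8/3)/(4/3) = 2 ⇒ y = 4.

y = 4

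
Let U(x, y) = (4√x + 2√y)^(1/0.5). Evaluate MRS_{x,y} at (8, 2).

MRS = 1

For CES with ρ = 0.5, MRS = (4/2)·√(y/x).
At (8, 2): MRS = 1.
The indifference curve has slope −1 at this bundle.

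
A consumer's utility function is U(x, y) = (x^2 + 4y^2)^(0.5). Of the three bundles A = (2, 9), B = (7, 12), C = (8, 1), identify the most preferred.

Bundle B

Evaluate utility at each bundle:
U(A) = 18.111.
U(B) = 25.000.
U(C) = 8.246.
Highest utility is B, so B ≻ A ≻ C.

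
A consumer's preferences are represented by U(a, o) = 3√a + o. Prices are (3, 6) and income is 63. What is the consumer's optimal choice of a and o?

a* = 9, o* = 6

MU_a = 3/(2√a), MU_o = 1.
MRS = 3/(2√a) ÷ 1.
Tangency: set MRS = p_a/p_o = 3/6 = 0.5.
MRS depends only on a: 1.5/√a = 0.5 ⇒ √a = 1.5/0.5 = 3 ⇒ a* = 9.
From the budget, 6·o = 63 − 3·9 = 36, so o* = 6.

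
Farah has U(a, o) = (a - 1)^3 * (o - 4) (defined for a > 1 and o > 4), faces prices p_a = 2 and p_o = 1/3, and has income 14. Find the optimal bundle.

a* = 5, o* = 12

MU_a = 3·(a−1)^2·(o−4), MU_o = (a−1)^3.
MRS = (3/1)·(o−4)/(a−1).
Tangency: set MRS = p_a/p_o = 2/(1/3) = 6.
So (3/1)·(o − 4)/(a − 1) = 6, i.e. (o − 4) = 2·(a − 1).
Rewrite the budget in excess-of-subsistence terms: 2·(a − 1) + (1/3)·(o − 4) = 14 − 2·1 − (1/3)·4 = 32/3.
Substituting, (8/3)·(a − 1) = 32/3, so a − 1 = 4 and a* = 5.
Then o − 4 = 2·4 = 8, so o* = 12.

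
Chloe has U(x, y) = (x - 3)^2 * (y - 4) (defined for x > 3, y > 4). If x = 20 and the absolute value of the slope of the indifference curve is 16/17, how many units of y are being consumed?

MU_x = 2·(x−3)·(y−4), MU_y = (x−3)^2.
MRS = (2/1)·(y−4)/(x−3).
Substitute x = 20: MRS = (y − 4)/8.5. Setting this equal to 16/17 gives y − 4 = (16/17)·8.5 = 8, so y = 12.

y = 12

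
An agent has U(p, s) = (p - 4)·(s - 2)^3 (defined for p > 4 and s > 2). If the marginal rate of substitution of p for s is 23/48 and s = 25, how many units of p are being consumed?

p = 20

MU_p = (s−2)^3, MU_s = 3·(p−4)·(s−2)^2.
MRS = (1/3)·(s−2)/(p−4).
Substitute s = 25: MRS = (23/3)/(p − 4). Setting this equal to 23/48 gives p − 4 = (23/3)/(23/48) = 16, so p = 20.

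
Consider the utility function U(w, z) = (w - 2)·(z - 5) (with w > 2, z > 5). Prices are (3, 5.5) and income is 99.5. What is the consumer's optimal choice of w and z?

MU_w = (z−5), MU_z = (w−2).
MRS = (z−5)/(w−2).
Tangency: set MRS = p_w/p_z = 3/5.5 = 6/11.
So (z − 5)/(w − 2) = 6/11, i.e. (z − 5) = (6/11)·(w − 2).
Rewrite the budget in excess-of-subsistence terms: 3·(w − 2) + 5.5·(z − 5) = 99.5 − 3·2 − 5.5·5 = 66.
Substituting, 6·(w − 2) = 66, so w − 2 = 11 and w* = 13.
Then z − 5 = (6/11)·11 = 6, so z* = 11.

w* = 13, z* = 11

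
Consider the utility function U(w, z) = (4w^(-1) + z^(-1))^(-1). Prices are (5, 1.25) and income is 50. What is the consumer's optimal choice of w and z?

For CES with ρ = -1, MRS = (4/1)·(z/w)^2.
Tangency: set MRS = p_w/p_z = 5/1.25 = 4.
So (z/w)^2 = 1; taking the square root, z/w = 1, i.e. z = w.
Substitute into the budget 5·w + 1.25·z = 50: 6.25·w = 50, so w* = 8 and z* = 8.

w* = 8, z* = 8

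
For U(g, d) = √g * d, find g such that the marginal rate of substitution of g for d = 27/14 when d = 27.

g = 7

MU_g = 0.5·g^(-0.5)·d and MU_d = √g.
MRS = MU_g/MU_d = (0.5)·d/g.
Substitute d = 27: MRS = 13.5/g. Setting 13.5/g = 27/14 gives g = 13.5/(27/14) = 7.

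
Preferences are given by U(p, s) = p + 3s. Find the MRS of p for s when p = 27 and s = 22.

MU_p = 1, MU_s = 3, so MRS = 1/3 at every bundle.
At (27, 22): MRS = 1/3.
That is, one extra unit of p is worth 1/3 units of s at the margin.

MRS = 1/3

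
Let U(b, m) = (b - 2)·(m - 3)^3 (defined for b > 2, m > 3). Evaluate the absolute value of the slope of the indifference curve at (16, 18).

MU_b = (m−3)^3, MU_m = 3·(b−2)·(m−3)^2.
MRS = (1/3)·(m−3)/(b−2).
At (16, 18): MRS = 5/14.
That is, one extra unit of b is worth 5/14 units of m at the margin.

MRS = 5/14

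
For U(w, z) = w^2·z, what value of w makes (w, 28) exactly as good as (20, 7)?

w = 10

U(20, 7) = 2800.
Set U(w, 28) = 2800 and solve.
With z = 28: w^2 = 2800/28 = 100; taking the square root, w = 10.
Check: U(10, 28) = 2800.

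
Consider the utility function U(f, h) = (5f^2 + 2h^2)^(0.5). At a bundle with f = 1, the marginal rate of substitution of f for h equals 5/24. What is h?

h = 12

For CES with ρ = 2, MRS = (5/2)·(h/f)^(-1).
Setting (5/2)·(h/1)^(-1) = 5/24 gives (h/1)^(-1) = 1/12, so h/1 = 12 and h = 12.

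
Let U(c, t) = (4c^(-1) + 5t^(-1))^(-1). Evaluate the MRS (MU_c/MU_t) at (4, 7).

For CES with ρ = -1, MRS = (4/5)·(t/c)^2.
At (4, 7): MRS = 2.45.
That is, one extra unit of c is worth 2.45 units of t at the margin.

MRS = 2.45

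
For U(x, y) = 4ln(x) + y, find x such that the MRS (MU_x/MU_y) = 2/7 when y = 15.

MU_x = 4/x, MU_y = 1.
MRS = 4/x ÷ 1.
MRS depends only on x: 4/x = 2/7 ⇒ x = 4/(2/7) = 14.

x = 14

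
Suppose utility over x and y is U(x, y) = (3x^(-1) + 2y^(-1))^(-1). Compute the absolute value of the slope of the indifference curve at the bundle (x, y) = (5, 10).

MRS = 6

For CES with ρ = -1, MRS = (3/2)·(y/x)^2.
At (5, 10): MRS = 6.
That is, one extra unit of x is worth 6 units of y at the margin.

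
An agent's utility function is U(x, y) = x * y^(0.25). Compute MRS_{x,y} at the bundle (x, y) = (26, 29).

MRS = 58/13

MU_x = y^(0.25) and MU_y = 0.25·x·y^(-0.75).
MRS = MU_x/MU_y = (4)·y/x.
At (26, 29): MRS = 58/13.
The indifference curve has slope −58/13 at this bundle.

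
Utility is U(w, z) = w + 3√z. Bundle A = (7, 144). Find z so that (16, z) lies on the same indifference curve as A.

U(7, 144) = 43.
Set U(16, z) = 43 and solve.
With w = 16: 3√z = 43 − 16 = 27, so √z = 9 and z = 81.
Check: U(16, 81) = 43.

z = 81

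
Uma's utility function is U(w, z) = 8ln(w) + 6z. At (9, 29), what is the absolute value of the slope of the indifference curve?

MU_w = 8/w, MU_z = 6.
MRS = 8/w ÷ 6.
At (9, 29): MRS = 4/27.
So at (9, 29) the consumer would give up 4/27 units of z for one more unit of w.

MRS = 4/27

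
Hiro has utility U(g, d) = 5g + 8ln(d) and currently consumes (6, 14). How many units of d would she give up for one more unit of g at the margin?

MRS = 8.75

MU_g = 5, MU_d = 8/d.
MRS = 5 ÷ (8/d).
At (6, 14): MRS = 8.75.
The indifference curve has slope −8.75 at this bundle.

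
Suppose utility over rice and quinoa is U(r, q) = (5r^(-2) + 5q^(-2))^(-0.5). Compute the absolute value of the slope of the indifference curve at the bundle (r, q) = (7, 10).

MRS = 1000/343

For CES with ρ = -2, MRS = (q/r)^3.
At (7, 10): MRS = 1000/343.
That is, one extra unit of r is worth 1000/343 units of q at the margin.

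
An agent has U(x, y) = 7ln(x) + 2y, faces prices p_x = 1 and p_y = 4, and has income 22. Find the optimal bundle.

MU_x = 7/x, MU_y = 2.
MRS = 7/x ÷ 2.
Tangency: set MRS = p_x/p_y = 1/4 = 0.25.
MRS depends only on x: 3.5/x = 0.25 ⇒ x* = 3.5/0.25 = 14.
From the budget, 4·y = 22 − 1·14 = 8, so y* = 2.

x* = 14, y* = 2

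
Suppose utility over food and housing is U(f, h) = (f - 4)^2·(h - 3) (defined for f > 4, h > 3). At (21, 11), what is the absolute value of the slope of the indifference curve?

MRS = 16/17

MU_f = 2·(f−4)·(h−3), MU_h = (f−4)^2.
MRS = (2/1)·(h−3)/(f−4).
At (21, 11): MRS = 16/17.
So at (21, 11) the consumer would give up 16/17 units of h for one more unit of f.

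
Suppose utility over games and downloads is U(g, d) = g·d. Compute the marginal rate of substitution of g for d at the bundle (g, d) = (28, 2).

MRS = 1/14

MU_g = d and MU_d = g.
MRS = MU_g/MU_d = d/g.
At (28, 2): MRS = 1/14.
So at (28, 2) the consumer would give up 1/14 units of d for one more unit of g.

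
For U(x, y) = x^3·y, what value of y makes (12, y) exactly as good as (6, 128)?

y = 16

U(6, 128) = 27648.
Set U(12, y) = 27648 and solve.
With x = 12: 12^3 = 1728, so y = 27648/1728 = 16.
Check: U(12, 16) = 27648.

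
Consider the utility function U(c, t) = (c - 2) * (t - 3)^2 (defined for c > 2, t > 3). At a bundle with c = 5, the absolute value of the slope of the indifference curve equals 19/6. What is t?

MU_c = (t−3)^2, MU_t = 2·(c−2)·(t−3).
MRS = (1/2)·(t−3)/(c−2).
Substitute c = 5: MRS = (t − 3)/6. Setting this equal to 19/6 gives t − 3 = (19/6)·6 = 19, so t = 22.

t = 22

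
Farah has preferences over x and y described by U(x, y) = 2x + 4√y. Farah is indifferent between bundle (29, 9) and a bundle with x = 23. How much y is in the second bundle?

U(29, 9) = 70.
Set U(23, y) = 70 and solve.
With x = 23: 4√y = 70 − 2·23 = 24, so √y = 6 and y = 36.
Check: U(23, 36) = 70.

y = 36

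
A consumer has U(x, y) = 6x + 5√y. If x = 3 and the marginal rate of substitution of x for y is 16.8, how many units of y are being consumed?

MU_x = 6, MU_y = 5/(2√y).
MRS = 6 ÷ (5/(2√y)).
MRS depends only on y: 2.4·√y = 16.8 ⇒ √y = 16.8/2.4 = 7 ⇒ y = 49.

y = 49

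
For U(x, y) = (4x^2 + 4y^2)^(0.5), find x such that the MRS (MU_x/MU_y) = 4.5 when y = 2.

x = 9

For CES with ρ = 2, MRS = (y/x)^(-1).
Setting (2/x)^(-1) = 4.5 gives 2/x = 2/9 and x = 9.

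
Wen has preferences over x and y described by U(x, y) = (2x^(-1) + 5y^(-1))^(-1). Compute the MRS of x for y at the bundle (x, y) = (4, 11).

For CES with ρ = -1, MRS = (2/5)·(y/x)^2.
At (4, 11): MRS = 121/40.
So at (4, 11) the consumer would give up 121/40 units of y for one more unit of x.

MRS = 121/40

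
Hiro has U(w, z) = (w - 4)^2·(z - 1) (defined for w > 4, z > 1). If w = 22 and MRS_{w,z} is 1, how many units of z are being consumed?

z = 10

MU_w = 2·(w−4)·(z−1), MU_z = (w−4)^2.
MRS = (2/1)·(z−1)/(w−4).
Substitute w = 22: MRS = (z − 1)/9. Setting this equal to 1 gives z − 1 = 1·9 = 9, so z = 10.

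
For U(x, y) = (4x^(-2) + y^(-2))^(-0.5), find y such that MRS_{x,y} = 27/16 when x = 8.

y = 6

For CES with ρ = -2, MRS = (4/1)·(y/x)^3.
Setting (4/1)·(y/8)^3 = 27/16 gives (y/8)^3 = 27/64, so y/8 = 0.75 and y = 6.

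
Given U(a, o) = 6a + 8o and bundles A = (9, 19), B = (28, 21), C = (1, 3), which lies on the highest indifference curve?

Evaluate utility at each bundle:
U(A) = 206.
U(B) = 336.
U(C) = 30.
Highest utility is B, so B ≻ A ≻ C.

Bundle B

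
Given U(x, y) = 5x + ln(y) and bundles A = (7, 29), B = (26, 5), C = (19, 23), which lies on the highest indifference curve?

Evaluate utility at each bundle:
U(A) = 38.367.
U(B) = 131.609.
U(C) = 98.135.
Highest utility is B, so B ≻ C ≻ A.

Bundle B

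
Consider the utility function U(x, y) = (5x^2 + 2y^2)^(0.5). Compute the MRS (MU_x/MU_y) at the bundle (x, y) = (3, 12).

MRS = 0.625

For CES with ρ = 2, MRS = (5/2)·(y/x)^(-1).
At (3, 12): MRS = 0.625.
That is, one extra unit of x is worth 0.625 units of y at the margin.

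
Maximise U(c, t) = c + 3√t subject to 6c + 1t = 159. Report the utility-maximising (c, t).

MU_c = 1, MU_t = 3/(2√t).
MRS = 1 ÷ (3/(2√t)).
Tangency: set MRS = p_c/p_t = 6/1 = 6.
MRS depends only on t: (2/3)·√t = 6 ⇒ √t = 6/(2/3) = 9 ⇒ t* = 81.
From the budget, 6·c = 159 − 1·81 = 78, so c* = 13.

c* = 13, t* = 81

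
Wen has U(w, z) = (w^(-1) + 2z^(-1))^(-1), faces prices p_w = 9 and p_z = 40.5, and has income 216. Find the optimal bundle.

For CES with ρ = -1, MRS = (1/2)·(z/w)^2.
Tangency: set MRS = p_w/p_z = 9/40.5 = 2/9.
So (z/w)^2 = 4/9; taking the square root, z/w = 2/3, i.e. z = (2/3)·w.
Substitute into the budget 9·w + 40.5·z = 216: 36·w = 216, so w* = 6 and z* = (2/3)·6 = 4.

w* = 6, z* = 4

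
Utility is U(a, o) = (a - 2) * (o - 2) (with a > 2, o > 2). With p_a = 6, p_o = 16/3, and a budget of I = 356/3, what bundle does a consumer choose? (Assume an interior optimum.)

MU_a = (o−2), MU_o = (a−2).
MRS = (o−2)/(a−2).
Tangency: set MRS = p_a/p_o = 6/(16/3) = 1.125.
So (o − 2)/(a − 2) = 1.125, i.e. (o − 2) = 1.125·(a − 2).
Rewrite the budget in excess-of-subsistence terms: 6·(a − 2) + (16/3)·(o − 2) = 356/3 − 6·2 − (16/3)·2 = 96.
Substituting, 12·(a − 2) = 96, so a − 2 = 8 and a* = 10.
Then o − 2 = 1.125·8 = 9, so o* = 11.

a* = 10, o* = 11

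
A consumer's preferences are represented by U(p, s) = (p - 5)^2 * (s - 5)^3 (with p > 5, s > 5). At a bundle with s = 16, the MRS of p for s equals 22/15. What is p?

MU_p = 2·(p−5)·(s−5)^3, MU_s = 3·(p−5)^2·(s−5)^2.
MRS = (2/3)·(s−5)/(p−5).
Substitute s = 16: MRS = (22/3)/(p − 5). Setting this equal to 22/15 gives p − 5 = (22/3)/(22/15) = 5, so p = 10.

p = 10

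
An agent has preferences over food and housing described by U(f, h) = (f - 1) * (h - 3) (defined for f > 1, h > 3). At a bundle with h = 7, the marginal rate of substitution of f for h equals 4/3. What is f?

MU_f = (h−3), MU_h = (f−1).
MRS = (h−3)/(f−1).
Substitute h = 7: MRS = 4/(f − 1). Setting this equal to 4/3 gives f − 1 = 4/(4/3) = 3, so f = 4.

f = 4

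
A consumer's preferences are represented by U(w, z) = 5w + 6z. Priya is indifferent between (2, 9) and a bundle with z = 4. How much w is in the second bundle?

w = 8

U(2, 9) = 64.
Set U(w, 4) = 64 and solve.
5w + 6·4 = 64 ⇒ 5w = 40 ⇒ w = 8.
Check: U(8, 4) = 64.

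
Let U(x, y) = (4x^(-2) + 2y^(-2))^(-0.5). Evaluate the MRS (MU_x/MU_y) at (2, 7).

MRS = 85.75

For CES with ρ = -2, MRS = (4/2)·(y/x)^3.
At (2, 7): MRS = 85.75.
So at (2, 7) the consumer would give up 85.75 units of y for one more unit of x.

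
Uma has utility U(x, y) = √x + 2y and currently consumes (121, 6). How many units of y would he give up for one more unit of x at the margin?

MRS = 1/44

MU_x = 1/(2√x), MU_y = 2.
MRS = 1/(2√x) ÷ 2.
At (121, 6): MRS = 1/44.
The indifference curve has slope −1/44 at this bundle.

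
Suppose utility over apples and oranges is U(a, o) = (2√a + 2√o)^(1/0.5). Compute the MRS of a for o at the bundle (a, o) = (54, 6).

For CES with ρ = 0.5, MRS = √(o/a).
At (54, 6): MRS = 1/3.
That is, one extra unit of a is worth 1/3 units of o at the margin.

MRS = 1/3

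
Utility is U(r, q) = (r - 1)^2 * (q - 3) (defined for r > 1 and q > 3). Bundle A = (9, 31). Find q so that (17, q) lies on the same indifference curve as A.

q = 10

U(9, 31) = 1792.
Set U(17, q) = 1792 and solve.
With r = 17: (17 − 1)^2 = 256, so (q − 3) = 1792/256 = 7.
So q = 3 + 7 = 10.
Check: U(17, 10) = 1792.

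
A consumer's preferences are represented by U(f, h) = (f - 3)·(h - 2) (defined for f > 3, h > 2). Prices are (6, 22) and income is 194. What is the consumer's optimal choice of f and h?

MU_f = (h−2), MU_h = (f−3).
MRS = (h−2)/(f−3).
Tangency: set MRS = p_f/p_h = 6/22 = 3/11.
So (h − 2)/(f − 3) = 3/11, i.e. (h − 2) = (3/11)·(f − 3).
Rewrite the budget in excess-of-subsistence terms: 6·(f − 3) + 22·(h − 2) = 194 − 6·3 − 22·2 = 132.
Substituting, 12·(f − 3) = 132, so f − 3 = 11 and f* = 14.
Then h − 2 = (3/11)·11 = 3, so h* = 5.

f* = 14, h* = 5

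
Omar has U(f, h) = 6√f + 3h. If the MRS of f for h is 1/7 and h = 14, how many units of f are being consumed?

MU_f = 6/(2√f), MU_h = 3.
MRS = 6/(2√f) ÷ 3.
MRS depends only on f: 1/√f = 1/7 ⇒ √f = 1/(1/7) = 7 ⇒ f = 49.

f = 49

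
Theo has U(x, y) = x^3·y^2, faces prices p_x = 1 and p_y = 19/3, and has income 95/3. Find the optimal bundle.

MU_x = 3·x^2·y^2 and MU_y = 2·x^3·y.
MRS = MU_x/MU_y = (3/2)·y/x.
Tangency: set MRS = p_x/p_y = 1/(19/3) = 3/19.
So (3/2)·y/x = 3/19, i.e. y = (2/19)·x.
Substitute into the budget 1·x + (19/3)·y = 95/3: (5/3)·x = 95/3, so x* = 19.
Then y* = (2/19)·19 = 2.

x* = 19, y* = 2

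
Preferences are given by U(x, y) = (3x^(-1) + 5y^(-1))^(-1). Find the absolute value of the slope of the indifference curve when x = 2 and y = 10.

MRS = 15

For CES with ρ = -1, MRS = (3/5)·(y/x)^2.
At (2, 10): MRS = 15.
The indifference curve has slope −15 at this bundle.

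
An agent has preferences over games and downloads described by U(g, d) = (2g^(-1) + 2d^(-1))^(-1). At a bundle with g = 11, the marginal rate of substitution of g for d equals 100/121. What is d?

For CES with ρ = -1, MRS = (d/g)^2.
Setting (d/11)^2 = 100/121 gives d/11 = 10/11 and d = 10.

d = 10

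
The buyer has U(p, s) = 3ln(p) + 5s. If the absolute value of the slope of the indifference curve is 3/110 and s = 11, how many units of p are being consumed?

p = 22

MU_p = 3/p, MU_s = 5.
MRS = 3/p ÷ 5.
MRS depends only on p: 0.6/p = 3/110 ⇒ p = 0.6/(3/110) = 22.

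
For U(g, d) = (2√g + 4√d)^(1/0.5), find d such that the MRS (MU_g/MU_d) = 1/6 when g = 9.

For CES with ρ = 0.5, MRS = (2/4)·√(d/g).
Setting (2/4)·√(d/9) = 1/6 gives √(d/9) = 1/3, so d/9 = 1/9 and d = 1.

d = 1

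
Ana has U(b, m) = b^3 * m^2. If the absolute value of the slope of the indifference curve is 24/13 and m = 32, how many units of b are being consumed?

b = 26

MU_b = 3·b^2·m^2 and MU_m = 2·b^3·m.
MRS = MU_b/MU_m = (3/2)·m/b.
Substitute m = 32: MRS = 48/b. Setting 48/b = 24/13 gives b = 48/(24/13) = 26.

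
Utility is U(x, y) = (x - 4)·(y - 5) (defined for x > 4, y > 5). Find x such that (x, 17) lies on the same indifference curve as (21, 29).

x = 38

U(21, 29) = 408.
Set U(x, 17) = 408 and solve.
With y = 17: (17 − 5) = 12, so (x − 4) = 408/12 = 34.
So x = 4 + 34 = 38.
Check: U(38, 17) = 408.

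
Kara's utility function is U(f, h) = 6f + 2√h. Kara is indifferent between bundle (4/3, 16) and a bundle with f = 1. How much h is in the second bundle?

h = 25

U(4/3, 16) = 16.
Set U(1, h) = 16 and solve.
With f = 1: 2√h = 16 − 6·1 = 10, so √h = 5 and h = 25.
Check: U(1, 25) = 16.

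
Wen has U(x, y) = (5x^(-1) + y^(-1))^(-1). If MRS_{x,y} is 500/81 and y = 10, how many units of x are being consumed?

x = 9

For CES with ρ = -1, MRS = (5/1)·(y/x)^2.
Setting (5/1)·(10/x)^2 = 500/81 gives (10/x)^2 = 100/81, so 10/x = 10/9 and x = 9.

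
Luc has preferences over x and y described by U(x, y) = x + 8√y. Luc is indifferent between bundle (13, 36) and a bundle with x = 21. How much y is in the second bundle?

y = 25

U(13, 36) = 61.
Set U(21, y) = 61 and solve.
With x = 21: 8√y = 61 − 21 = 40, so √y = 5 and y = 25.
Check: U(21, 25) = 61.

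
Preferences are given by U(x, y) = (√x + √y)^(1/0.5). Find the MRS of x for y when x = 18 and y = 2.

MRS = 1/3

For CES with ρ = 0.5, MRS = √(y/x).
At (18, 2): MRS = 1/3.
The indifference curve has slope −1/3 at this bundle.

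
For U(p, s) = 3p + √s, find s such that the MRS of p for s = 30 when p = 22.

s = 25

MU_p = 3, MU_s = 1/(2√s).
MRS = 3 ÷ (1/(2√s)).
MRS depends only on s: 6·√s = 30 ⇒ √s = 30/6 = 5 ⇒ s = 25.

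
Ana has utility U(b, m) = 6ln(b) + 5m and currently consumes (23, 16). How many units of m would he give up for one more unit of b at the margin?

MU_b = 6/b, MU_m = 5.
MRS = 6/b ÷ 5.
At (23, 16): MRS = 6/115.
So at (23, 16) the consumer would give up 6/115 units of m for one more unit of b.

MRS = 6/115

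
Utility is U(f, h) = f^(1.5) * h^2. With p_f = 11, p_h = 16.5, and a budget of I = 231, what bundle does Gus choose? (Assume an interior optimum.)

MU_f = 1.5·√f·h^2 and MU_h = 2·f^(1.5)·h.
MRS = MU_f/MU_h = (0.75)·h/f.
Tangency: set MRS = p_f/p_h = 11/16.5 = 2/3.
So (0.75)·h/f = 2/3, i.e. h = (8/9)·f.
Substitute into the budget 11·f + 16.5·h = 231: (77/3)·f = 231, so f* = 9.
Then h* = (8/9)·9 = 8.

f* = 9, h* = 8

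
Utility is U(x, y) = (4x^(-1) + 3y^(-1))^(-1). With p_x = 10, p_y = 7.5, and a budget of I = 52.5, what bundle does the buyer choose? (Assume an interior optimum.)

For CES with ρ = -1, MRS = (4/3)·(y/x)^2.
Tangency: set MRS = p_x/p_y = 10/7.5 = 4/3.
So (y/x)^2 = 1; taking the square root, y/x = 1, i.e. y = x.
Substitute into the budget 10·x + 7.5·y = 52.5: 17.5·x = 52.5, so x* = 3 and y* = 3.

x* = 3, y* = 3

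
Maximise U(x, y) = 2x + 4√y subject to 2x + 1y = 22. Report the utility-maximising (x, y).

x* = 9, y* = 4

MU_x = 2, MU_y = 4/(2√y).
MRS = 2 ÷ (4/(2√y)).
Tangency: set MRS = p_x/p_y = 2/1 = 2.
MRS depends only on y: √y = 2 ⇒ √y = 2 ⇒ y* = 4.
From the budget, 2·x = 22 − 1·4 = 18, so x* = 9.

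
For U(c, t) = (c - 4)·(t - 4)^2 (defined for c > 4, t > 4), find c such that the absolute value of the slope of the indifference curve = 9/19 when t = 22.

MU_c = (t−4)^2, MU_t = 2·(c−4)·(t−4).
MRS = (1/2)·(t−4)/(c−4).
Substitute t = 22: MRS = 9/(c − 4). Setting this equal to 9/19 gives c − 4 = 9/(9/19) = 19, so c = 23.

c = 23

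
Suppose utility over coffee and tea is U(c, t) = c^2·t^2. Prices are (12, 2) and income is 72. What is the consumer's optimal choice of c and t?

c* = 3, t* = 18

MU_c = 2·c·t^2 and MU_t = 2·c^2·t.
MRS = MU_c/MU_t = t/c.
Tangency: set MRS = p_c/p_t = 12/2 = 6.
So t/c = 6, i.e. t = 6·c.
Substitute into the budget 12·c + 2·t = 72: 24·c = 72, so c* = 3.
Then t* = 6·3 = 18.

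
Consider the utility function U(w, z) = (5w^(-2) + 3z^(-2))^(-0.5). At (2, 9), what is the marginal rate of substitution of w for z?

For CES with ρ = -2, MRS = (5/3)·(z/w)^3.
At (2, 9): MRS = 151.875.
So at (2, 9) the consumer would give up 151.875 units of z for one more unit of w.

MRS = 151.875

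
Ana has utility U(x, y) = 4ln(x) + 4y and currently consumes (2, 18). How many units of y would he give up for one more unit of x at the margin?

MRS = 0.5

MU_x = 4/x, MU_y = 4.
MRS = 4/x ÷ 4.
At (2, 18): MRS = 0.5.
The indifference curve has slope −0.5 at this bundle.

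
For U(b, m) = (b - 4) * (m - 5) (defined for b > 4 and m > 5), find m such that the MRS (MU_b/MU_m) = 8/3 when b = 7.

m = 13

MU_b = (m−5), MU_m = (b−4).
MRS = (m−5)/(b−4).
Substitute b = 7: MRS = (m − 5)/3. Setting this equal to 8/3 gives m − 5 = (8/3)·3 = 8, so m = 13.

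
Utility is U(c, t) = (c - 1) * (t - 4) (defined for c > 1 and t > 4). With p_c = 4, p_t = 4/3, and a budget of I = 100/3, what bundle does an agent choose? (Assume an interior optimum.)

c* = 4, t* = 13

MU_c = (t−4), MU_t = (c−1).
MRS = (t−4)/(c−1).
Tangency: set MRS = p_c/p_t = 4/(4/3) = 3.
So (t − 4)/(c − 1) = 3, i.e. (t − 4) = 3·(c − 1).
Rewrite the budget in excess-of-subsistence terms: 4·(c − 1) + (4/3)·(t − 4) = 100/3 − 4·1 − (4/3)·4 = 24.
Substituting, 8·(c − 1) = 24, so c − 1 = 3 and c* = 4.
Then t − 4 = 3·3 = 9, so t* = 13.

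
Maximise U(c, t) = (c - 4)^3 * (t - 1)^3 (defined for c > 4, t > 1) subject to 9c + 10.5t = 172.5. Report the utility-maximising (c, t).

MU_c = 3·(c−4)^2·(t−1)^3, MU_t = 3·(c−4)^3·(t−1)^2.
MRS = (t−1)/(c−4).
Tangency: set MRS = p_c/p_t = 9/10.5 = 6/7.
So (t − 1)/(c − 4) = 6/7, i.e. (t − 1) = (6/7)·(c − 4).
Rewrite the budget in excess-of-subsistence terms: 9·(c − 4) + 10.5·(t − 1) = 172.5 − 9·4 − 10.5·1 = 126.
Substituting, 18·(c − 4) = 126, so c − 4 = 7 and c* = 11.
Then t − 1 = (6/7)·7 = 6, so t* = 7.

c* = 11, t* = 7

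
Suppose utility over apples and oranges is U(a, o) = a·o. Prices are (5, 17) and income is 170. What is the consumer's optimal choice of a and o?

a* = 17, o* = 5

MU_a = o and MU_o = a.
MRS = MU_a/MU_o = o/a.
Tangency: set MRS = p_a/p_o = 5/17.
So o/a = 5/17, i.e. o = (5/17)·a.
Substitute into the budget 5·a + 17·o = 170: 10·a = 170, so a* = 17.
Then o* = (5/17)·17 = 5.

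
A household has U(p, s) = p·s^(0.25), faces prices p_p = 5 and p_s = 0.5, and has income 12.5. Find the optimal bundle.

MU_p = s^(0.25) and MU_s = 0.25·p·s^(-0.75).
MRS = MU_p/MU_s = (4)·s/p.
Tangency: set MRS = p_p/p_s = 5/0.5 = 10.
So (4)·s/p = 10, i.e. s = 2.5·p.
Substitute into the budget 5·p + 0.5·s = 12.5: 6.25·p = 12.5, so p* = 2.
Then s* = 2.5·2 = 5.

p* = 2, s* = 5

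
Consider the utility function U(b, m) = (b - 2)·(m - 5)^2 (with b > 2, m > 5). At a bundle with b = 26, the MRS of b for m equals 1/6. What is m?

m = 13

MU_b = (m−5)^2, MU_m = 2·(b−2)·(m−5).
MRS = (1/2)·(m−5)/(b−2).
Substitute b = 26: MRS = (m − 5)/48. Setting this equal to 1/6 gives m − 5 = (1/6)·48 = 8, so m = 13.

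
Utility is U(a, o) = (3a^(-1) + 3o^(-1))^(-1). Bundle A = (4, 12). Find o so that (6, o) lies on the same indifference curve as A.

U depends on (a, o) only through S = 3a^(-1) + 3o^(-1), so equal utility means equal S. At (4, 12): S = 1.
With a = 6: 3·6^(-1) = 0.5, so 3o^(-1) = 1 − 0.5 = 0.5, i.e. o^(-1) = 1/6.
Hence o = 1/(1/6) = 6.
Check: U(6, 6) = 1.

o = 6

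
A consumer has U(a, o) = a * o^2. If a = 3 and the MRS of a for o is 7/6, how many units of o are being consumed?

MU_a = o^2 and MU_o = 2·a·o.
MRS = MU_a/MU_o = (1/2)·o/a.
Substitute a = 3: MRS = o/6. Setting o/6 = 7/6 gives o = (7/6)·6 = 7.

o = 7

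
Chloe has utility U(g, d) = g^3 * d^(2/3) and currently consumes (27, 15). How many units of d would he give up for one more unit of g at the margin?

MU_g = 3·g^2·d^(2/3) and MU_d = 2/3·g^3·d^(-1/3).
MRS = MU_g/MU_d = (4.5)·d/g.
At (27, 15): MRS = 2.5.
That is, one extra unit of g is worth 2.5 units of d at the margin.

MRS = 2.5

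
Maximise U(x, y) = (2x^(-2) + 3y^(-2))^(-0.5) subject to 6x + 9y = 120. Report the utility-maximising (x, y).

x* = 8, y* = 8

For CES with ρ = -2, MRS = (2/3)·(y/x)^3.
Tangency: set MRS = p_x/p_y = 6/9 = 2/3.
So (y/x)^3 = 1; taking the cube root, y/x = 1, i.e. y = x.
Substitute into the budget 6·x + 9·y = 120: 15·x = 120, so x* = 8 and y* = 8.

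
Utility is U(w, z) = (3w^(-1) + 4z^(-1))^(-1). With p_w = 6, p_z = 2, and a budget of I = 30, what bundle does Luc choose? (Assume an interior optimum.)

For CES with ρ = -1, MRS = (3/4)·(z/w)^2.
Tangency: set MRS = p_w/p_z = 6/2 = 3.
So (z/w)^2 = 4; taking the square root, z/w = 2, i.e. z = 2·w.
Substitute into the budget 6·w + 2·z = 30: 10·w = 30, so w* = 3 and z* = 2·3 = 6.

w* = 3, z* = 6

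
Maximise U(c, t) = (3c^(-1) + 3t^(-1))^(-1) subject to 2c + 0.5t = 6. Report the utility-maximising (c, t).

c* = 2, t* = 4

For CES with ρ = -1, MRS = (t/c)^2.
Tangency: set MRS = p_c/p_t = 2/0.5 = 4.
So (t/c)^2 = 4; taking the square root, t/c = 2, i.e. t = 2·c.
Substitute into the budget 2·c + 0.5·t = 6: 3·c = 6, so c* = 2 and t* = 2·2 = 4.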